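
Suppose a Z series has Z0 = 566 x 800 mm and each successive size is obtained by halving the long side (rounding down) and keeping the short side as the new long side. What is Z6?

Z1: ⌊800/2⌋ × 566 = 400 × 566 mm
Z2: ⌊566/2⌋ × 400 = 283 × 400 mm
Z3: ⌊400/2⌋ × 283 = 200 × 283 mm
Z4: ⌊283/2⌋ × 200 = 141 × 200 mm
Z5: ⌊200/2⌋ × 141 = 100 × 141 mm
Z6: ⌊141/2⌋ × 100 = 70 × 100 mm

70 × 100 mm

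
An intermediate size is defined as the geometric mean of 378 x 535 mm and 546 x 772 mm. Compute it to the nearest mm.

454 × 643 mm

Short side: √(378 · 546) = √206388 ≈ 454.3 → 454 mm
Long side: √(535 · 772) = √413020 ≈ 642.7 → 643 mm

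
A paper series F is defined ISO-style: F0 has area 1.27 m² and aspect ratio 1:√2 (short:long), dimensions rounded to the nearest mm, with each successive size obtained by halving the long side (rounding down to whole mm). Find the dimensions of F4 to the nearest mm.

Let F0's short side be w mm. w · w√2 = 1.27 m² = 1,270,000 mm², so w ≈ 947.6 mm and w√2 ≈ 1340.2 mm → F0 = 948 × 1340 mm.
F1: ⌊1340/2⌋ × 948 = 670 × 948 mm
F2: ⌊948/2⌋ × 670 = 474 × 670 mm
F3: ⌊670/2⌋ × 474 = 335 × 474 mm
F4: ⌊474/2⌋ × 335 = 237 × 335 mm

237 × 335 mm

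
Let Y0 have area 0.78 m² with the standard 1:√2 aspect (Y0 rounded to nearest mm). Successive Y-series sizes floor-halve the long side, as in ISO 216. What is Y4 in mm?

185 × 262 mm

Let Y0's short side be w mm. w · w√2 = 0.78 m² = 780,000 mm², so w ≈ 742.7 mm and w√2 ≈ 1050.3 mm → Y0 = 743 × 1050 mm.
Y1: ⌊1050/2⌋ × 743 = 525 × 743 mm
Y2: ⌊743/2⌋ × 525 = 371 × 525 mm
Y3: ⌊525/2⌋ × 371 = 262 × 371 mm
Y4: ⌊371/2⌋ × 262 = 185 × 262 mm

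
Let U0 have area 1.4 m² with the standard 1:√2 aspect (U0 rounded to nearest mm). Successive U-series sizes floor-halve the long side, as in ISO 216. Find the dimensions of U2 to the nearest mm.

Let U0's short side be w mm. w · w√2 = 1.4 m² = 1,400,000 mm², so w ≈ 995.0 mm and w√2 ≈ 1407.1 mm → U0 = 995 × 1407 mm.
U1: ⌊1407/2⌋ × 995 = 703 × 995 mm
U2: ⌊995/2⌋ × 703 = 497 × 703 mm

497 × 703 mm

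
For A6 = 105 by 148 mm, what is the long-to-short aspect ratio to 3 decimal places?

148 / 105 = 1.410
ISO 216 targets √2 ≈ 1.414; the -0.005 deviation is from mm rounding.

1.410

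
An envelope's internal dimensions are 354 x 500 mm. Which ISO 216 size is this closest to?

B3 (353 × 500 mm)

Aspect ratio 500/354 ≈ 1.412 — close to the ISO √2 ≈ 1.414.
In the B-series (B0 = 1000 × 1414 mm): B3 = 353 × 500 mm.
Off by 1 mm total — nearest standard size.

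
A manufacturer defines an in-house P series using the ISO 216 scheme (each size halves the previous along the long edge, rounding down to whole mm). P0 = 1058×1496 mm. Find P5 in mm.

P1 = 748 × 1058 mm (from P0 by 1 halving).
P2: ⌊1058/2⌋ × 748 = 529 × 748 mm
P3: ⌊748/2⌋ × 529 = 374 × 529 mm
P4: ⌊529/2⌋ × 374 = 264 × 374 mm
P5: ⌊374/2⌋ × 264 = 187 × 264 mm

187 × 264 mm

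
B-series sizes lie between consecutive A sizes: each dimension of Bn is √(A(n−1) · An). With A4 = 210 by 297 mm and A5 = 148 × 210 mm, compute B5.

176 × 250 mm

Short side: √(210 · 148) = √31080 ≈ 176.3 → 176 mm
Long side: √(297 · 210) = √62370 ≈ 249.7 → 250 mm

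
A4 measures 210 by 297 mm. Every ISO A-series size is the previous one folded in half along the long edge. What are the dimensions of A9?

37 × 52 mm

A5: ⌊297/2⌋ × 210 = 148 × 210 mm
A6: ⌊210/2⌋ × 148 = 105 × 148 mm
A7: ⌊148/2⌋ × 105 = 74 × 105 mm
A8: ⌊105/2⌋ × 74 = 52 × 74 mm
A9: ⌊74/2⌋ × 52 = 37 × 52 mm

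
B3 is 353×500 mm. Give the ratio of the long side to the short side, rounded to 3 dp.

500 / 353 = 1.416
ISO 216 targets √2 ≈ 1.414; the +0.002 deviation is from mm rounding.

1.416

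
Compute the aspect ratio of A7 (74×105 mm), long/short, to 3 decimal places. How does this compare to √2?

1.419

105 / 74 = 1.419
ISO 216 targets √2 ≈ 1.414; the +0.005 deviation is from mm rounding.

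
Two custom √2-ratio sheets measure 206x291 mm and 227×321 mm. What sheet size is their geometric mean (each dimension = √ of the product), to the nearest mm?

216 × 306 mm

Short side: √(206 · 227) = √46762 ≈ 216.2 → 216 mm
Long side: √(291 · 321) = √93411 ≈ 305.6 → 306 mm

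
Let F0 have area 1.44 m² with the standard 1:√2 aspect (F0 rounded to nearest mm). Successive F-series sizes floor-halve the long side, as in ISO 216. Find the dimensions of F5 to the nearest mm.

Let F0's short side be w mm. w · w√2 = 1.44 m² = 1,440,000 mm², so w ≈ 1009.1 mm and w√2 ≈ 1427.0 mm → F0 = 1009 × 1427 mm.
F1: ⌊1427/2⌋ × 1009 = 713 × 1009 mm
F2: ⌊1009/2⌋ × 713 = 504 × 713 mm
F3: ⌊713/2⌋ × 504 = 356 × 504 mm
F4: ⌊504/2⌋ × 356 = 252 × 356 mm
F5: ⌊356/2⌋ × 252 = 178 × 252 mm

178 × 252 mm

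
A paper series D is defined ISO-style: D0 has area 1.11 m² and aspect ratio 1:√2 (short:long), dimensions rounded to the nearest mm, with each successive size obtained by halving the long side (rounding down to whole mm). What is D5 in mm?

Let D0's short side be w mm. w · w√2 = 1.11 m² = 1,110,000 mm², so w ≈ 885.9 mm and w√2 ≈ 1252.9 mm → D0 = 886 × 1253 mm.
D1: ⌊1253/2⌋ × 886 = 626 × 886 mm
D2: ⌊886/2⌋ × 626 = 443 × 626 mm
D3: ⌊626/2⌋ × 443 = 313 × 443 mm
D4: ⌊443/2⌋ × 313 = 221 × 313 mm
D5: ⌊313/2⌋ × 221 = 156 × 221 mm

156 × 221 mm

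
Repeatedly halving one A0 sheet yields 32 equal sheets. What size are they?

A5

32 = 2^5, so 5 halving steps.
A0 → A1 → … → A5 after 5 steps.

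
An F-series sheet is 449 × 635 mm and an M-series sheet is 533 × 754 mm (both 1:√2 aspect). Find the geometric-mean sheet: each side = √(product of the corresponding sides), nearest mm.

Short side: √(449 · 533) = √239317 ≈ 489.2 → 489 mm
Long side: √(635 · 754) = √478790 ≈ 691.9 → 692 mm

489 × 692 mm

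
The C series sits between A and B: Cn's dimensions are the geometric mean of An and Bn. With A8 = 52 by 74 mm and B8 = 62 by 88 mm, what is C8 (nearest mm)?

57 × 81 mm

Short side: √(52 · 62) = √3224 ≈ 56.8 → 57 mm
Long side: √(74 · 88) = √6512 ≈ 80.7 → 81 mm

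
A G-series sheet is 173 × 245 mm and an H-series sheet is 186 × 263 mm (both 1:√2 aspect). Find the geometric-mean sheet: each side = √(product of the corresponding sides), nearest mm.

Short side: √(173 · 186) = √32178 ≈ 179.4 → 179 mm
Long side: √(245 · 263) = √64435 ≈ 253.8 → 254 mm

179 × 254 mm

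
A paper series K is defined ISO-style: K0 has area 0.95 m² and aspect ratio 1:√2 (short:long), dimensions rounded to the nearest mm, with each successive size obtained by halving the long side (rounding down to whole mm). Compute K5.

144 × 205 mm

Let K0's short side be w mm. w · w√2 = 0.95 m² = 950,000 mm², so w ≈ 819.6 mm and w√2 ≈ 1159.1 mm → K0 = 820 × 1159 mm.
K1: ⌊1159/2⌋ × 820 = 579 × 820 mm
K2: ⌊820/2⌋ × 579 = 410 × 579 mm
K3: ⌊579/2⌋ × 410 = 289 × 410 mm
K4: ⌊410/2⌋ × 289 = 205 × 289 mm
K5: ⌊289/2⌋ × 205 = 144 × 205 mm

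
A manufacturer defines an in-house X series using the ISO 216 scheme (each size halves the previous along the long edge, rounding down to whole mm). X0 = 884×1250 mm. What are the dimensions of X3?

312 × 442 mm

X1 = 625 × 884 mm (from X0 by 1 halving).
X2: ⌊884/2⌋ × 625 = 442 × 625 mm
X3: ⌊625/2⌋ × 442 = 312 × 442 mm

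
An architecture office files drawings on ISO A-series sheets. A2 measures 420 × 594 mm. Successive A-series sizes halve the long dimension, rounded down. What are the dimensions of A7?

A3: ⌊594/2⌋ × 420 = 297 × 420 mm
A4: ⌊420/2⌋ × 297 = 210 × 297 mm
A5: ⌊297/2⌋ × 210 = 148 × 210 mm
A6: ⌊210/2⌋ × 148 = 105 × 148 mm
A7: ⌊148/2⌋ × 105 = 74 × 105 mm

74 × 105 mm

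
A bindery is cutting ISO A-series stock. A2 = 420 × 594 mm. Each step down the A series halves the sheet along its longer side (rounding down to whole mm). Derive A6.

A3: ⌊594/2⌋ × 420 = 297 × 420 mm
A4: ⌊420/2⌋ × 297 = 210 × 297 mm
A5: ⌊297/2⌋ × 210 = 148 × 210 mm
A6: ⌊210/2⌋ × 148 = 105 × 148 mm

105 × 148 mm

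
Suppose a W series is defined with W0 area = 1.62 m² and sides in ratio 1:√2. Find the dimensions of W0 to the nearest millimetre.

Let the short side be w mm. Then w · w√2 = 1.62 m² = 1,620,000 mm².
w² = 1,620,000/√2, so w ≈ 1070.3 mm; long side = w√2 ≈ 1513.6 mm.

1070 × 1514 mm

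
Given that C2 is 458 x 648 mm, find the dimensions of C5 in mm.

C3: ⌊648/2⌋ × 458 = 324 × 458 mm
C4: ⌊458/2⌋ × 324 = 229 × 324 mm
C5: ⌊324/2⌋ × 229 = 162 × 229 mm

162 × 229 mm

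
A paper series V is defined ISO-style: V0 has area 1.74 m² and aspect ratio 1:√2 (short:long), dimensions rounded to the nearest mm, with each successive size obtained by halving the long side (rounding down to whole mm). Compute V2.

Let V0's short side be w mm. w · w√2 = 1.74 m² = 1,740,000 mm², so w ≈ 1109.2 mm and w√2 ≈ 1568.7 mm → V0 = 1109 × 1569 mm.
V1: ⌊1569/2⌋ × 1109 = 784 × 1109 mm
V2: ⌊1109/2⌋ × 784 = 554 × 784 mm

554 × 784 mm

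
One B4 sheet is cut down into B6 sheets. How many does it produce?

B4 = 250 × 353 mm; B6 = 125 × 176 mm.
Each halving step doubles the count; 2 steps from B4 to B6.
2^2 = 4.

4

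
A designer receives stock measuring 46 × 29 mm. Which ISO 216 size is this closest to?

B10 (31 × 44 mm)

Aspect ratio 46/29 ≈ 1.586 (ISO target is √2 ≈ 1.414).
In the B-series (B0 = 1000 × 1414 mm): B10 = 31 × 44 mm.
Off by 4 mm total — nearest standard size.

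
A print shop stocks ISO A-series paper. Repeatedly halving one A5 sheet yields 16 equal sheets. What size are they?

16 = 2^4, so 4 halving steps.
A5 → A6 → … → A9 after 4 steps.

A9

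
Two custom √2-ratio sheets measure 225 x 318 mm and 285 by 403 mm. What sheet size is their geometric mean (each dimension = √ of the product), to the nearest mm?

Short side: √(225 · 285) = √64125 ≈ 253.2 → 253 mm
Long side: √(318 · 403) = √128154 ≈ 358.0 → 358 mm

253 × 358 mm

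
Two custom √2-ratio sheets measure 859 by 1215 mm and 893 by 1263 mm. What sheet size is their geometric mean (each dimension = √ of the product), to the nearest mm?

876 × 1239 mm

Short side: √(859 · 893) = √767087 ≈ 875.8 → 876 mm
Long side: √(1215 · 1263) = √1534545 ≈ 1238.8 → 1239 mm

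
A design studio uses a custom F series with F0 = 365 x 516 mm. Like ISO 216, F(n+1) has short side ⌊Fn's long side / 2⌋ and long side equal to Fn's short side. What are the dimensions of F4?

91 × 129 mm

F1: ⌊516/2⌋ × 365 = 258 × 365 mm
F2: ⌊365/2⌋ × 258 = 182 × 258 mm
F3: ⌊258/2⌋ × 182 = 129 × 182 mm
F4: ⌊182/2⌋ × 129 = 91 × 129 mm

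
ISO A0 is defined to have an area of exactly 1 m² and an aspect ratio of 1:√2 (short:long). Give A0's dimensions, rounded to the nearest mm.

841 × 1189 mm

Let the short side be w mm. Then the long side is w√2 and w · w√2 = 10⁶ mm².
w² = 10⁶/√2, so w = 1000 / 2^(1/4) ≈ 840.9 mm; long side = 1000 · 2^(1/4) ≈ 1189.2 mm.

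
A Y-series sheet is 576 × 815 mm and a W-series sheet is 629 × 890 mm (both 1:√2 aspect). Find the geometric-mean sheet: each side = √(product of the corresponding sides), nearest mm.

602 × 852 mm

Short side: √(576 · 629) = √362304 ≈ 601.9 → 602 mm
Long side: √(815 · 890) = √725350 ≈ 851.7 → 852 mm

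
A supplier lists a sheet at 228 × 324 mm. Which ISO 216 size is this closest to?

C4 (229 × 324 mm)

Aspect ratio 324/228 ≈ 1.421 — close to the ISO √2 ≈ 1.414.
In the C-series (envelope sizes, between A and B): C4 = 229 × 324 mm.
Off by 1 mm total — nearest standard size.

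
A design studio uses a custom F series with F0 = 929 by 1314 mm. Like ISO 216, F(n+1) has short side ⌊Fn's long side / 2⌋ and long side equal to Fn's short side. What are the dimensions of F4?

F1: ⌊1314/2⌋ × 929 = 657 × 929 mm
F2: ⌊929/2⌋ × 657 = 464 × 657 mm
F3: ⌊657/2⌋ × 464 = 328 × 464 mm
F4: ⌊464/2⌋ × 328 = 232 × 328 mm

232 × 328 mm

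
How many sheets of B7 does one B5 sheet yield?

Each ISO step halves the sheet: 1 × B5 → 2 × B6 → 4 × B7
From B5 to B7 is 2 halving steps: 2^2 = 4.

4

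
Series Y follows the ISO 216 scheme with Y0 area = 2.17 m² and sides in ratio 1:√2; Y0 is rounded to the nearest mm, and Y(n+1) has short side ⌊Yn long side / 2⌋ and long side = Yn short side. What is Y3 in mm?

438 × 619 mm

Let Y0's short side be w mm. w · w√2 = 2.17 m² = 2,170,000 mm², so w ≈ 1238.7 mm and w√2 ≈ 1751.8 mm → Y0 = 1239 × 1752 mm.
Y1: ⌊1752/2⌋ × 1239 = 876 × 1239 mm
Y2: ⌊1239/2⌋ × 876 = 619 × 876 mm
Y3: ⌊876/2⌋ × 619 = 438 × 619 mm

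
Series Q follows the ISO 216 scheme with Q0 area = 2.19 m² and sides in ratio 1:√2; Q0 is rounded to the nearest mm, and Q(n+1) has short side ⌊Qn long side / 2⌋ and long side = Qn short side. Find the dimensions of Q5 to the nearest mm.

Let Q0's short side be w mm. w · w√2 = 2.19 m² = 2,190,000 mm², so w ≈ 1244.4 mm and w√2 ≈ 1759.9 mm → Q0 = 1244 × 1760 mm.
Q1: ⌊1760/2⌋ × 1244 = 880 × 1244 mm
Q2: ⌊1244/2⌋ × 880 = 622 × 880 mm
Q3: ⌊880/2⌋ × 622 = 440 × 622 mm
Q4: ⌊622/2⌋ × 440 = 311 × 440 mm
Q5: ⌊440/2⌋ × 311 = 220 × 311 mm

220 × 311 mm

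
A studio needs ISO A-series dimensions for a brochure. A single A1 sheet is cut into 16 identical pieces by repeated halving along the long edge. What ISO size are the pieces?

16 = 2^4, so 4 halving steps.
A1 → A2 → … → A5 after 4 steps.

A5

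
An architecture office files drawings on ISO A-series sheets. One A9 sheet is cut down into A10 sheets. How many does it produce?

Each ISO step halves the sheet: 1 × A9 → 2 × A10
From A9 to A10 is 1 halving step: 2^1 = 2.

2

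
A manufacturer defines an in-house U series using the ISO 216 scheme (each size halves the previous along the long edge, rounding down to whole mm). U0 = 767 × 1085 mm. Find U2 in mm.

383 × 542 mm

U1: ⌊1085/2⌋ × 767 = 542 × 767 mm
U2: ⌊767/2⌋ × 542 = 383 × 542 mm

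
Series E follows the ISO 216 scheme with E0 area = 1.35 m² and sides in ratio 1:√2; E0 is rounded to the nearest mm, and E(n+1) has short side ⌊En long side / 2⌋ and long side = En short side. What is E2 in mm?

488 × 691 mm

Let E0's short side be w mm. w · w√2 = 1.35 m² = 1,350,000 mm², so w ≈ 977.0 mm and w√2 ≈ 1381.7 mm → E0 = 977 × 1382 mm.
E1: ⌊1382/2⌋ × 977 = 691 × 977 mm
E2: ⌊977/2⌋ × 691 = 488 × 691 mm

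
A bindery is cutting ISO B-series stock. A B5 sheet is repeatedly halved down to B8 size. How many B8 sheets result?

B5 = 176 × 250 mm; B8 = 62 × 88 mm.
Each halving step doubles the count; 3 steps from B5 to B8.
2^3 = 8.

8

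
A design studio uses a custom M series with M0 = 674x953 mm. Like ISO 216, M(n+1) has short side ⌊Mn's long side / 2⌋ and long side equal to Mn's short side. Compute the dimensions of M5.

119 × 168 mm

M1: ⌊953/2⌋ × 674 = 476 × 674 mm
M2: ⌊674/2⌋ × 476 = 337 × 476 mm
M3: ⌊476/2⌋ × 337 = 238 × 337 mm
M4: ⌊337/2⌋ × 238 = 168 × 238 mm
M5: ⌊238/2⌋ × 168 = 119 × 168 mm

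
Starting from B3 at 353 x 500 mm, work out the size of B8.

62 × 88 mm

B4: ⌊500/2⌋ × 353 = 250 × 353 mm
B5: ⌊353/2⌋ × 250 = 176 × 250 mm
B6: ⌊250/2⌋ × 176 = 125 × 176 mm
B7: ⌊176/2⌋ × 125 = 88 × 125 mm
B8: ⌊125/2⌋ × 88 = 62 × 88 mm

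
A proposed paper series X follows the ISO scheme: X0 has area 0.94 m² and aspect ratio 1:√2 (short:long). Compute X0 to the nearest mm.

Let the short side be w mm. Then w · w√2 = 0.94 m² = 940,000 mm².
w² = 940,000/√2, so w ≈ 815.3 mm; long side = w√2 ≈ 1153.0 mm.

815 × 1153 mm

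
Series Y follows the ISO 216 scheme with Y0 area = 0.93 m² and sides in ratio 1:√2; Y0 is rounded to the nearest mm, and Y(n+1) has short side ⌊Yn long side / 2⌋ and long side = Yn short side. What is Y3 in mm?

Let Y0's short side be w mm. w · w√2 = 0.93 m² = 930,000 mm², so w ≈ 810.9 mm and w√2 ≈ 1146.8 mm → Y0 = 811 × 1147 mm.
Y1: ⌊1147/2⌋ × 811 = 573 × 811 mm
Y2: ⌊811/2⌋ × 573 = 405 × 573 mm
Y3: ⌊573/2⌋ × 405 = 286 × 405 mm

286 × 405 mm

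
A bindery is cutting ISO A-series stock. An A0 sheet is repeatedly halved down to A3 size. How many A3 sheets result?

8

A0 = 841 × 1189 mm; A3 = 297 × 420 mm.
Each halving step doubles the count; 3 steps from A0 to A3.
2^3 = 8.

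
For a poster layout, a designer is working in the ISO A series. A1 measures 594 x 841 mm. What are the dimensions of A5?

A2: ⌊841/2⌋ × 594 = 420 × 594 mm
A3: ⌊594/2⌋ × 420 = 297 × 420 mm
A4: ⌊420/2⌋ × 297 = 210 × 297 mm
A5: ⌊297/2⌋ × 210 = 148 × 210 mm

148 × 210 mm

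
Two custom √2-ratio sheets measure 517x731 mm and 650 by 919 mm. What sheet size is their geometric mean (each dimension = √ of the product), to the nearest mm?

Short side: √(517 · 650) = √336050 ≈ 579.7 → 580 mm
Long side: √(731 · 919) = √671789 ≈ 819.6 → 820 mm

580 × 820 mm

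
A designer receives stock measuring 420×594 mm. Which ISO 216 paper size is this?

Aspect ratio 594/420 ≈ 1.414 — close to the ISO √2 ≈ 1.414.
In the A-series (A0 area = 1 m²): A2 = 420 × 594 mm.

A2 (420 × 594 mm)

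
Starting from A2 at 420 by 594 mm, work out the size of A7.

74 × 105 mm

A3: ⌊594/2⌋ × 420 = 297 × 420 mm
A4: ⌊420/2⌋ × 297 = 210 × 297 mm
A5: ⌊297/2⌋ × 210 = 148 × 210 mm
A6: ⌊210/2⌋ × 148 = 105 × 148 mm
A7: ⌊148/2⌋ × 105 = 74 × 105 mm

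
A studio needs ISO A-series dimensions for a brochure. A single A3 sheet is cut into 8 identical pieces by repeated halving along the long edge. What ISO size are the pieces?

A6

8 = 2^3, so 3 halving steps.
A3 → A4 → … → A6 after 3 steps.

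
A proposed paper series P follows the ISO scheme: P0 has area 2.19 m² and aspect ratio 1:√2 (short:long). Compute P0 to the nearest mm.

1244 × 1760 mm

Let the short side be w mm. Then w · w√2 = 2.19 m² = 2,190,000 mm².
w² = 2,190,000/√2, so w ≈ 1244.4 mm; long side = w√2 ≈ 1759.9 mm.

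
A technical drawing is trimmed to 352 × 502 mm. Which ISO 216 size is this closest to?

Aspect ratio 502/352 ≈ 1.426 — close to the ISO √2 ≈ 1.414.
In the B-series (B0 = 1000 × 1414 mm): B3 = 353 × 500 mm.
Off by 3 mm total — nearest standard size.

B3 (353 × 500 mm)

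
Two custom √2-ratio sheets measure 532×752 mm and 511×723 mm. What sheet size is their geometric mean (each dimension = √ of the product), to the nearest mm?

521 × 737 mm

Short side: √(532 · 511) = √271852 ≈ 521.4 → 521 mm
Long side: √(752 · 723) = √543696 ≈ 737.4 → 737 mm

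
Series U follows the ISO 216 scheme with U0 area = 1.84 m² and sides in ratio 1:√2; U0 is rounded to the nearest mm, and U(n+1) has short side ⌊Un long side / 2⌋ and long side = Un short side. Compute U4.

Let U0's short side be w mm. w · w√2 = 1.84 m² = 1,840,000 mm², so w ≈ 1140.6 mm and w√2 ≈ 1613.1 mm → U0 = 1141 × 1613 mm.
U1: ⌊1613/2⌋ × 1141 = 806 × 1141 mm
U2: ⌊1141/2⌋ × 806 = 570 × 806 mm
U3: ⌊806/2⌋ × 570 = 403 × 570 mm
U4: ⌊570/2⌋ × 403 = 285 × 403 mm

285 × 403 mm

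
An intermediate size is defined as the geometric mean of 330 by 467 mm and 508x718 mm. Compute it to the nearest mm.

Short side: √(330 · 508) = √167640 ≈ 409.4 → 409 mm
Long side: √(467 · 718) = √335306 ≈ 579.1 → 579 mm

409 × 579 mm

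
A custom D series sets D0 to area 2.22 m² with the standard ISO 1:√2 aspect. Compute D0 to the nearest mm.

1253 × 1772 mm

Let the short side be w mm. Then w · w√2 = 2.22 m² = 2,220,000 mm².
w² = 2,220,000/√2, so w ≈ 1252.9 mm; long side = w√2 ≈ 1771.9 mm.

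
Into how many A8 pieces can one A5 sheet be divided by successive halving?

Each ISO step halves the sheet: 1 × A5 → 2 × A6 → 4 × A7 → 8 × A8
From A5 to A8 is 3 halving steps: 2^3 = 8.

8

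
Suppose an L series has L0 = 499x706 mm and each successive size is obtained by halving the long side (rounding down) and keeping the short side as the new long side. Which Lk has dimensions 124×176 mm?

L4

L0: 499 × 706 mm
L1: 353 × 499 mm
L2: 249 × 353 mm
L3: 176 × 249 mm
L4: 124 × 176 mm
L5: 88 × 124 mm
→ matches L4.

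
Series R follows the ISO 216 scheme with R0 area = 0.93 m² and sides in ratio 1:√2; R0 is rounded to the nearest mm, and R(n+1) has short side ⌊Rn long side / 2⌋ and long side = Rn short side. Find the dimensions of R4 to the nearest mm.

202 × 286 mm

Let R0's short side be w mm. w · w√2 = 0.93 m² = 930,000 mm², so w ≈ 810.9 mm and w√2 ≈ 1146.8 mm → R0 = 811 × 1147 mm.
R1: ⌊1147/2⌋ × 811 = 573 × 811 mm
R2: ⌊811/2⌋ × 573 = 405 × 573 mm
R3: ⌊573/2⌋ × 405 = 286 × 405 mm
R4: ⌊405/2⌋ × 286 = 202 × 286 mm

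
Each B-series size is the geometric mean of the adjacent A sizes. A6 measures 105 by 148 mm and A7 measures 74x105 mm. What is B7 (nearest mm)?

88 × 125 mm

Short side: √(105 · 74) = √7770 ≈ 88.1 → 88 mm
Long side: √(148 · 105) = √15540 ≈ 124.7 → 125 mm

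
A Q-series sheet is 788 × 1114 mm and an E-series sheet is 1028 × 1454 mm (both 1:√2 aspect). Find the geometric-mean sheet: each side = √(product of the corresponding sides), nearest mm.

900 × 1273 mm

Short side: √(788 · 1028) = √810064 ≈ 900.0 → 900 mm
Long side: √(1114 · 1454) = √1619756 ≈ 1272.7 → 1273 mm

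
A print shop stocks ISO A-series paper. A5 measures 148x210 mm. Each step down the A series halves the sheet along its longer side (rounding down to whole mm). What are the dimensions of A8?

A6: ⌊210/2⌋ × 148 = 105 × 148 mm
A7: ⌊148/2⌋ × 105 = 74 × 105 mm
A8: ⌊105/2⌋ × 74 = 52 × 74 mm

52 × 74 mm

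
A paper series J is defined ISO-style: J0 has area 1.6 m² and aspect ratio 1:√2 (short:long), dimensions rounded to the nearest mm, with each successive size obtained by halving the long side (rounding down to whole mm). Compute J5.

Let J0's short side be w mm. w · w√2 = 1.6 m² = 1,600,000 mm², so w ≈ 1063.7 mm and w√2 ≈ 1504.2 mm → J0 = 1064 × 1504 mm.
J1: ⌊1504/2⌋ × 1064 = 752 × 1064 mm
J2: ⌊1064/2⌋ × 752 = 532 × 752 mm
J3: ⌊752/2⌋ × 532 = 376 × 532 mm
J4: ⌊532/2⌋ × 376 = 266 × 376 mm
J5: ⌊376/2⌋ × 266 = 188 × 266 mm

188 × 266 mm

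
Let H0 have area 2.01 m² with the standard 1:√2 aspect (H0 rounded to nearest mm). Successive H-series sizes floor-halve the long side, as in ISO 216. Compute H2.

Let H0's short side be w mm. w · w√2 = 2.01 m² = 2,010,000 mm², so w ≈ 1192.2 mm and w√2 ≈ 1686.0 mm → H0 = 1192 × 1686 mm.
H1: ⌊1686/2⌋ × 1192 = 843 × 1192 mm
H2: ⌊1192/2⌋ × 843 = 596 × 843 mm

596 × 843 mm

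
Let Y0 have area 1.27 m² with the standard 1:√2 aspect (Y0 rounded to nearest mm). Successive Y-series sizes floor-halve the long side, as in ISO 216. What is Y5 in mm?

Let Y0's short side be w mm. w · w√2 = 1.27 m² = 1,270,000 mm², so w ≈ 947.6 mm and w√2 ≈ 1340.2 mm → Y0 = 948 × 1340 mm.
Y1: ⌊1340/2⌋ × 948 = 670 × 948 mm
Y2: ⌊948/2⌋ × 670 = 474 × 670 mm
Y3: ⌊670/2⌋ × 474 = 335 × 474 mm
Y4: ⌊474/2⌋ × 335 = 237 × 335 mm
Y5: ⌊335/2⌋ × 237 = 167 × 237 mm

167 × 237 mm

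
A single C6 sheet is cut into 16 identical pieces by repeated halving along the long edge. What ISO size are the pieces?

16 = 2^4, so 4 halving steps.
C6 → C7 → … → C10 after 4 steps.

C10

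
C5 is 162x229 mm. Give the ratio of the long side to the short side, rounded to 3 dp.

229 / 162 = 1.414
Matches √2 ≈ 1.414 — the ISO 216 defining ratio.

1.414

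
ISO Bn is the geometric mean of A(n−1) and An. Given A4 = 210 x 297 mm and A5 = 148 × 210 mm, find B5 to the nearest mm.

Short side: √(210 · 148) = √31080 ≈ 176.3 → 176 mm
Long side: √(297 · 210) = √62370 ≈ 249.7 → 250 mm

176 × 250 mm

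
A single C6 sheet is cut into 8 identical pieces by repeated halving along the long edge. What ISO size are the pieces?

C9

8 = 2^3, so 3 halving steps.
C6 → C7 → … → C9 after 3 steps.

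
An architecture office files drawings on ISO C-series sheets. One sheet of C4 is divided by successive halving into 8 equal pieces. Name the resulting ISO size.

C7

8 = 2^3, so 3 halving steps.
C4 → C5 → … → C7 after 3 steps.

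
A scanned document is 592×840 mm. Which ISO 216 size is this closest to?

Aspect ratio 840/592 ≈ 1.419 — close to the ISO √2 ≈ 1.414.
In the A-series (A0 area = 1 m²): A1 = 594 × 841 mm.
Off by 3 mm total — nearest standard size.

A1 (594 × 841 mm)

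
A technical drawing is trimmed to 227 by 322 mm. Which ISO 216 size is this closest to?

Aspect ratio 322/227 ≈ 1.419 — close to the ISO √2 ≈ 1.414.
In the C-series (envelope sizes, between A and B): C4 = 229 × 324 mm.
Off by 4 mm total — nearest standard size.

C4 (229 × 324 mm)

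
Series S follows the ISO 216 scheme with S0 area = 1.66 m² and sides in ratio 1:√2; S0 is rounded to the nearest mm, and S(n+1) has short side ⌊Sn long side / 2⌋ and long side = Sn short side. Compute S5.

191 × 270 mm

Let S0's short side be w mm. w · w√2 = 1.66 m² = 1,660,000 mm², so w ≈ 1083.4 mm and w√2 ≈ 1532.2 mm → S0 = 1083 × 1532 mm.
S1: ⌊1532/2⌋ × 1083 = 766 × 1083 mm
S2: ⌊1083/2⌋ × 766 = 541 × 766 mm
S3: ⌊766/2⌋ × 541 = 383 × 541 mm
S4: ⌊541/2⌋ × 383 = 270 × 383 mm
S5: ⌊383/2⌋ × 270 = 191 × 270 mm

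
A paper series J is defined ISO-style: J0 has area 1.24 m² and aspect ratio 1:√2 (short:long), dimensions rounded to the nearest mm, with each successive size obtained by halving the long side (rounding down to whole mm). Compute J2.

Let J0's short side be w mm. w · w√2 = 1.24 m² = 1,240,000 mm², so w ≈ 936.4 mm and w√2 ≈ 1324.2 mm → J0 = 936 × 1324 mm.
J1: ⌊1324/2⌋ × 936 = 662 × 936 mm
J2: ⌊936/2⌋ × 662 = 468 × 662 mm

468 × 662 mm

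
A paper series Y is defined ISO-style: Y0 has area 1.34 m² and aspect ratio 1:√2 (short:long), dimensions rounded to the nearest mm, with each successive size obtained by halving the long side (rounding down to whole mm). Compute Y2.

486 × 688 mm

Let Y0's short side be w mm. w · w√2 = 1.34 m² = 1,340,000 mm², so w ≈ 973.4 mm and w√2 ≈ 1376.6 mm → Y0 = 973 × 1377 mm.
Y1: ⌊1377/2⌋ × 973 = 688 × 973 mm
Y2: ⌊973/2⌋ × 688 = 486 × 688 mm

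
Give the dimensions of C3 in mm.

324 × 458 mm

C0 = 917 × 1297 mm (C0 is the geometric mean of A0 and B0, aspect 1:√2).
C1: ⌊1297/2⌋ × 917 = 648 × 917 mm
C2: ⌊917/2⌋ × 648 = 458 × 648 mm
C3: ⌊648/2⌋ × 458 = 324 × 458 mm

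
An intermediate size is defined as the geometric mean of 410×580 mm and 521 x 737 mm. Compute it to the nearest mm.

Short side: √(410 · 521) = √213610 ≈ 462.2 → 462 mm
Long side: √(580 · 737) = √427460 ≈ 653.8 → 654 mm

462 × 654 mm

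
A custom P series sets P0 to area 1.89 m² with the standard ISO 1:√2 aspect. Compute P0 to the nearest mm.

Let the short side be w mm. Then w · w√2 = 1.89 m² = 1,890,000 mm².
w² = 1,890,000/√2, so w ≈ 1156.0 mm; long side = w√2 ≈ 1634.9 mm.

1156 × 1635 mm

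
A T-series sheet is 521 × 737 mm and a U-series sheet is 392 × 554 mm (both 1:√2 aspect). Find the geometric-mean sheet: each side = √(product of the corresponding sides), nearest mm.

452 × 639 mm

Short side: √(521 · 392) = √204232 ≈ 451.9 → 452 mm
Long side: √(737 · 554) = √408298 ≈ 639.0 → 639 mm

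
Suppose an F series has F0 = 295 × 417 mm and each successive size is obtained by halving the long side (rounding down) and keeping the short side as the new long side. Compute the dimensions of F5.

F1 = 208 × 295 mm (from F0 by 1 halving).
F2: ⌊295/2⌋ × 208 = 147 × 208 mm
F3: ⌊208/2⌋ × 147 = 104 × 147 mm
F4: ⌊147/2⌋ × 104 = 73 × 104 mm
F5: ⌊104/2⌋ × 73 = 52 × 73 mm

52 × 73 mm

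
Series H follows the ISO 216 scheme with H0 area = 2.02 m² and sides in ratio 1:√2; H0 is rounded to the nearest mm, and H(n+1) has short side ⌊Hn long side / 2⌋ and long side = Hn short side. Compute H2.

Let H0's short side be w mm. w · w√2 = 2.02 m² = 2,020,000 mm², so w ≈ 1195.1 mm and w√2 ≈ 1690.2 mm → H0 = 1195 × 1690 mm.
H1: ⌊1690/2⌋ × 1195 = 845 × 1195 mm
H2: ⌊1195/2⌋ × 845 = 597 × 845 mm

597 × 845 mm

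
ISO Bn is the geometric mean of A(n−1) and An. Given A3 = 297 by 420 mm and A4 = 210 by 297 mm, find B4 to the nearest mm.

Short side: √(297 · 210) = √62370 ≈ 249.7 → 250 mm
Long side: √(420 · 297) = √124740 ≈ 353.2 → 353 mm

250 × 353 mm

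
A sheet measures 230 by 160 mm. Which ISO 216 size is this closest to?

Aspect ratio 230/160 ≈ 1.438 (ISO target is √2 ≈ 1.414).
In the C-series (envelope sizes, between A and B): C5 = 162 × 229 mm.
Off by 3 mm total — nearest standard size.

C5 (162 × 229 mm)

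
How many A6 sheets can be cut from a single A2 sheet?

Each ISO step halves the sheet: 1 × A2 → 2 × A3 → 4 × A4 → 8 × A5 → …
From A2 to A6 is 4 halving steps: 2^4 = 16.

16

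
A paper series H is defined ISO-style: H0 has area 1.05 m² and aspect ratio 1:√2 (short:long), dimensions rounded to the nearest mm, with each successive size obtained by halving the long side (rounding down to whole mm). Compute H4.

Let H0's short side be w mm. w · w√2 = 1.05 m² = 1,050,000 mm², so w ≈ 861.7 mm and w√2 ≈ 1218.6 mm → H0 = 862 × 1219 mm.
H1: ⌊1219/2⌋ × 862 = 609 × 862 mm
H2: ⌊862/2⌋ × 609 = 431 × 609 mm
H3: ⌊609/2⌋ × 431 = 304 × 431 mm
H4: ⌊431/2⌋ × 304 = 215 × 304 mm

215 × 304 mm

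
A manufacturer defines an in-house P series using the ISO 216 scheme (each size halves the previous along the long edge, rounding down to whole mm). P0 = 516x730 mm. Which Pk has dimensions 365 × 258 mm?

P0: 516 × 730 mm
P1: 365 × 516 mm
P2: 258 × 365 mm
P3: 182 × 258 mm
→ matches P2.

P2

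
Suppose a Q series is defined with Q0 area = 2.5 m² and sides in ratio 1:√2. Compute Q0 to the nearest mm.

1330 × 1880 mm

Let the short side be w mm. Then w · w√2 = 2.5 m² = 2,500,000 mm².
w² = 2,500,000/√2, so w ≈ 1329.6 mm; long side = w√2 ≈ 1880.3 mm.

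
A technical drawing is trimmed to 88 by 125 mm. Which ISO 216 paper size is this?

Aspect ratio 125/88 ≈ 1.420 — close to the ISO √2 ≈ 1.414.
In the B-series (B0 = 1000 × 1414 mm): B7 = 88 × 125 mm.

B7 (88 × 125 mm)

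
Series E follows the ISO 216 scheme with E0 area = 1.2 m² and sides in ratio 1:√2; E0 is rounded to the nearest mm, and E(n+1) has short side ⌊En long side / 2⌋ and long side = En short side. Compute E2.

Let E0's short side be w mm. w · w√2 = 1.2 m² = 1,200,000 mm², so w ≈ 921.2 mm and w√2 ≈ 1302.7 mm → E0 = 921 × 1303 mm.
E1: ⌊1303/2⌋ × 921 = 651 × 921 mm
E2: ⌊921/2⌋ × 651 = 460 × 651 mm

460 × 651 mm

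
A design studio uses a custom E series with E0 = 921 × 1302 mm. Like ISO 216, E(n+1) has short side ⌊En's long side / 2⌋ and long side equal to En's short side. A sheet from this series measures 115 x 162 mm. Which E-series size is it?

E6

E0: 921 × 1302 mm
E1: 651 × 921 mm
E2: 460 × 651 mm
E3: 325 × 460 mm
E4: 230 × 325 mm
E5: 162 × 230 mm
E6: 115 × 162 mm
E7: 81 × 115 mm
→ matches E6.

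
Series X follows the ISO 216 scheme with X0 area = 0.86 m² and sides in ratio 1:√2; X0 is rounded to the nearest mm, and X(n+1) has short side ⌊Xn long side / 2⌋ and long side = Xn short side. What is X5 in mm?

Let X0's short side be w mm. w · w√2 = 0.86 m² = 860,000 mm², so w ≈ 779.8 mm and w√2 ≈ 1102.8 mm → X0 = 780 × 1103 mm.
X1: ⌊1103/2⌋ × 780 = 551 × 780 mm
X2: ⌊780/2⌋ × 551 = 390 × 551 mm
X3: ⌊551/2⌋ × 390 = 275 × 390 mm
X4: ⌊390/2⌋ × 275 = 195 × 275 mm
X5: ⌊275/2⌋ × 195 = 137 × 195 mm

137 × 195 mm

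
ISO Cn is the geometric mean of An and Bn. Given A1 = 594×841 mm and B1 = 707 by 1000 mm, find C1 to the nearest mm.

Short side: √(594 · 707) = √419958 ≈ 648.0 → 648 mm
Long side: √(841 · 1000) = √841000 ≈ 917.1 → 917 mm

648 × 917 mm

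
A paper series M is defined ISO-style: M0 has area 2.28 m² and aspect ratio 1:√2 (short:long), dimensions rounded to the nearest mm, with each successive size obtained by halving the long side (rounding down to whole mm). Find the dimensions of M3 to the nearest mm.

Let M0's short side be w mm. w · w√2 = 2.28 m² = 2,280,000 mm², so w ≈ 1269.7 mm and w√2 ≈ 1795.7 mm → M0 = 1270 × 1796 mm.
M1: ⌊1796/2⌋ × 1270 = 898 × 1270 mm
M2: ⌊1270/2⌋ × 898 = 635 × 898 mm
M3: ⌊898/2⌋ × 635 = 449 × 635 mm

449 × 635 mm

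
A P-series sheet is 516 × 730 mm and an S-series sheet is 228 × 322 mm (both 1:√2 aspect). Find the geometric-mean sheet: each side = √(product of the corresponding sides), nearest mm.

Short side: √(516 · 228) = √117648 ≈ 343.0 → 343 mm
Long side: √(730 · 322) = √235060 ≈ 484.8 → 485 mm

343 × 485 mm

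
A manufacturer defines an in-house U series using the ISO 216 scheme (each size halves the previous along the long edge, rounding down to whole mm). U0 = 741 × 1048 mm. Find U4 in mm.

185 × 262 mm

U1: ⌊1048/2⌋ × 741 = 524 × 741 mm
U2: ⌊741/2⌋ × 524 = 370 × 524 mm
U3: ⌊524/2⌋ × 370 = 262 × 370 mm
U4: ⌊370/2⌋ × 262 = 185 × 262 mm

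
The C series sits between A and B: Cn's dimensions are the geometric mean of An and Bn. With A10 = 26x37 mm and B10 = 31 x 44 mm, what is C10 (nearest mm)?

Short side: √(26 · 31) = √806 ≈ 28.4 → 28 mm
Long side: √(37 · 44) = √1628 ≈ 40.3 → 40 mm

28 × 40 mm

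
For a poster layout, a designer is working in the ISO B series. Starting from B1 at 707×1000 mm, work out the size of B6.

125 × 176 mm

B2: ⌊1000/2⌋ × 707 = 500 × 707 mm
B3: ⌊707/2⌋ × 500 = 353 × 500 mm
B4: ⌊500/2⌋ × 353 = 250 × 353 mm
B5: ⌊353/2⌋ × 250 = 176 × 250 mm
B6: ⌊250/2⌋ × 176 = 125 × 176 mm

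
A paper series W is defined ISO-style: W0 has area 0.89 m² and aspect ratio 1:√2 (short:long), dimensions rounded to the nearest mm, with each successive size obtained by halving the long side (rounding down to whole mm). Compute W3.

280 × 396 mm

Let W0's short side be w mm. w · w√2 = 0.89 m² = 890,000 mm², so w ≈ 793.3 mm and w√2 ≈ 1121.9 mm → W0 = 793 × 1122 mm.
W1: ⌊1122/2⌋ × 793 = 561 × 793 mm
W2: ⌊793/2⌋ × 561 = 396 × 561 mm
W3: ⌊561/2⌋ × 396 = 280 × 396 mm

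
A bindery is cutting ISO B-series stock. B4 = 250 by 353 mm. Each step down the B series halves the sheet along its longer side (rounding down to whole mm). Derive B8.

62 × 88 mm

B5: ⌊353/2⌋ × 250 = 176 × 250 mm
B6: ⌊250/2⌋ × 176 = 125 × 176 mm
B7: ⌊176/2⌋ × 125 = 88 × 125 mm
B8: ⌊125/2⌋ × 88 = 62 × 88 mm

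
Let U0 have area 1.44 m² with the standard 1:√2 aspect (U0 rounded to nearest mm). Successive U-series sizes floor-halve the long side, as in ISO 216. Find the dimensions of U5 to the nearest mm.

178 × 252 mm

Let U0's short side be w mm. w · w√2 = 1.44 m² = 1,440,000 mm², so w ≈ 1009.1 mm and w√2 ≈ 1427.0 mm → U0 = 1009 × 1427 mm.
U1: ⌊1427/2⌋ × 1009 = 713 × 1009 mm
U2: ⌊1009/2⌋ × 713 = 504 × 713 mm
U3: ⌊713/2⌋ × 504 = 356 × 504 mm
U4: ⌊504/2⌋ × 356 = 252 × 356 mm
U5: ⌊356/2⌋ × 252 = 178 × 252 mm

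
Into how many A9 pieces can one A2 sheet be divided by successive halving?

Each ISO step halves the sheet: 1 × A2 → 2 × A3 → 4 × A4 → 8 × A5 → …
From A2 to A9 is 7 halving steps: 2^7 = 128.

128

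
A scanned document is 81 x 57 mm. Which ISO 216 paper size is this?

Aspect ratio 81/57 ≈ 1.421 — close to the ISO √2 ≈ 1.414.
In the C-series (envelope sizes, between A and B): C8 = 57 × 81 mm.

C8 (57 × 81 mm)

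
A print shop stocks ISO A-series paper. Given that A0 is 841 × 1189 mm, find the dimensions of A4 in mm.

A1: ⌊1189/2⌋ × 841 = 594 × 841 mm
A2: ⌊841/2⌋ × 594 = 420 × 594 mm
A3: ⌊594/2⌋ × 420 = 297 × 420 mm
A4: ⌊420/2⌋ × 297 = 210 × 297 mm

210 × 297 mm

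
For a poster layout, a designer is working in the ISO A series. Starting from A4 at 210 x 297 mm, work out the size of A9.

37 × 52 mm

A5: ⌊297/2⌋ × 210 = 148 × 210 mm
A6: ⌊210/2⌋ × 148 = 105 × 148 mm
A7: ⌊148/2⌋ × 105 = 74 × 105 mm
A8: ⌊105/2⌋ × 74 = 52 × 74 mm
A9: ⌊74/2⌋ × 52 = 37 × 52 mm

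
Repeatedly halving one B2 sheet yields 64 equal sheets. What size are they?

64 = 2^6, so 6 halving steps.
B2 → B3 → … → B8 after 6 steps.

B8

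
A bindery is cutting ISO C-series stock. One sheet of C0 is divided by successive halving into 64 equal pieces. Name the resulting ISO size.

64 = 2^6, so 6 halving steps.
C0 → C1 → … → C6 after 6 steps.

C6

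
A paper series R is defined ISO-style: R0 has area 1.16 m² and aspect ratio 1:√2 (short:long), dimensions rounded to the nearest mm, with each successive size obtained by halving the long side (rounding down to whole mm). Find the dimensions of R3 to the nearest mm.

320 × 453 mm

Let R0's short side be w mm. w · w√2 = 1.16 m² = 1,160,000 mm², so w ≈ 905.7 mm and w√2 ≈ 1280.8 mm → R0 = 906 × 1281 mm.
R1: ⌊1281/2⌋ × 906 = 640 × 906 mm
R2: ⌊906/2⌋ × 640 = 453 × 640 mm
R3: ⌊640/2⌋ × 453 = 320 × 453 mm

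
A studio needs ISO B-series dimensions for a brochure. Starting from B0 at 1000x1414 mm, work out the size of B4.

250 × 353 mm

B1: ⌊1414/2⌋ × 1000 = 707 × 1000 mm
B2: ⌊1000/2⌋ × 707 = 500 × 707 mm
B3: ⌊707/2⌋ × 500 = 353 × 500 mm
B4: ⌊500/2⌋ × 353 = 250 × 353 mm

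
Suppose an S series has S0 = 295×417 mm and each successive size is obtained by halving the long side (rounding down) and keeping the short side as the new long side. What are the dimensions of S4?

S1: ⌊417/2⌋ × 295 = 208 × 295 mm
S2: ⌊295/2⌋ × 208 = 147 × 208 mm
S3: ⌊208/2⌋ × 147 = 104 × 147 mm
S4: ⌊147/2⌋ × 104 = 73 × 104 mm

73 × 104 mm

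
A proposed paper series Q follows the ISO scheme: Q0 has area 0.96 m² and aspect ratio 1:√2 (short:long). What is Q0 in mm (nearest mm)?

Let the short side be w mm. Then w · w√2 = 0.96 m² = 960,000 mm².
w² = 960,000/√2, so w ≈ 823.9 mm; long side = w√2 ≈ 1165.2 mm.

824 × 1165 mm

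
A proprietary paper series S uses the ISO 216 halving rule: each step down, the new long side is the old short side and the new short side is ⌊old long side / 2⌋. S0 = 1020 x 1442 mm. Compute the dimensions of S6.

S1: ⌊1442/2⌋ × 1020 = 721 × 1020 mm
S2: ⌊1020/2⌋ × 721 = 510 × 721 mm
S3: ⌊721/2⌋ × 510 = 360 × 510 mm
S4: ⌊510/2⌋ × 360 = 255 × 360 mm
S5: ⌊360/2⌋ × 255 = 180 × 255 mm
S6: ⌊255/2⌋ × 180 = 127 × 180 mm

127 × 180 mm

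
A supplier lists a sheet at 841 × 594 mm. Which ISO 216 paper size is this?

Aspect ratio 841/594 ≈ 1.416 — close to the ISO √2 ≈ 1.414.
In the A-series (A0 area = 1 m²): A1 = 594 × 841 mm.

A1 (594 × 841 mm)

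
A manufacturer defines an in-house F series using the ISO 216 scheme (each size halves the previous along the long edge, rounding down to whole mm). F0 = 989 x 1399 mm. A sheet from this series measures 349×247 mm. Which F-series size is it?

F4

F0: 989 × 1399 mm
F1: 699 × 989 mm
F2: 494 × 699 mm
F3: 349 × 494 mm
F4: 247 × 349 mm
F5: 174 × 247 mm
→ matches F4.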